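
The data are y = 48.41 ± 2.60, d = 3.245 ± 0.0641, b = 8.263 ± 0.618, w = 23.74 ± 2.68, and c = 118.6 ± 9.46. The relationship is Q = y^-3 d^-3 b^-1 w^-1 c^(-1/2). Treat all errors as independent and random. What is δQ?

For a monomial Q ∝ y^-3, d^-3, b^-1, w^-1, c^(-1/2), fractional errors add in quadrature:
  (-3·δy/y)² = (-3×0.0537)² = 0.0260;  (-3·δd/d)² = (-3×0.0198)² = 0.00351;  (-1·δb/b)² = (-1×0.0748)² = 0.00559;  (-1·δw/w)² = (-1×0.113)² = 0.0127;  (−½·δc/c)² = (-0.5×0.0798)² = 0.00159
δQ/Q = √(0.0494) = 0.222
Q = 1.208e-10, so δQ = 0.222 × 1.208e-10 = 2.68e-11.

2.68e-11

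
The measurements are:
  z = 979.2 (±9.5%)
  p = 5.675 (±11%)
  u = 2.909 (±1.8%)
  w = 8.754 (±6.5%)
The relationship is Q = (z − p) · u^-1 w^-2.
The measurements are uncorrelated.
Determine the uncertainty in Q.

Let h = z − p = 973.5. δh = √(δz² + δp²) = √(8650 + 0.390) = 93.0, so δh/h = 0.0956.
Q is then a monomial in h, u, w:
δQ/Q = √((δh/h)² + (-1·δu/u)² + (-2·δw/w)²) = √(0.00913 + 0.000324 + 0.0169) = 0.162
Q = 4.367, so δQ = 0.162 × 4.367 = 0.709.

0.709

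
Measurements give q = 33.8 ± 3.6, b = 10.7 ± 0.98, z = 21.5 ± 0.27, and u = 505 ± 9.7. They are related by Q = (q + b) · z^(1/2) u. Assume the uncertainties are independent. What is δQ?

Let w = q + b = 44.5. δw = √(δq² + δb²) = √(13.0 + 0.960) = 3.73, so δw/w = 0.0838.
Q is then a monomial in w, z, u:
δQ/Q = √((δw/w)² + (½·δz/z)² + (1·δu/u)²) = √(0.00703 + 3.94e-05 + 0.000369) = 0.0862
Q = 1.04e+05, so δQ = 0.0862 × 1.04e+05 = 8990.

8990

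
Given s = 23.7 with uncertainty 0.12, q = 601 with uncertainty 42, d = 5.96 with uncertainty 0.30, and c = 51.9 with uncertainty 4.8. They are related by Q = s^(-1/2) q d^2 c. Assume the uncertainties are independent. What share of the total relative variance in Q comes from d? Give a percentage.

(δQ/Q)² = (−½·δs/s)² + (1·δq/q)² + (2·δd/d)² + (1·δc/c)²
  s term: (-0.5×0.00506)² = 6.41e-06
  q term: (1×0.0699)² = 0.00488
  d term: (2×0.0503)² = 0.0101
  c term: (1×0.0925)² = 0.00855
Total = 0.0236. Share from d = 0.0101/0.0236 = 0.430.

43.0%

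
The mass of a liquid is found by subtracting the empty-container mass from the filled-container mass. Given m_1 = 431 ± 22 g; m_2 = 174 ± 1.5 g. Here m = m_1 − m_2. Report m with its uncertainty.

257 ± 22.1 g

Absolute uncertainties add in quadrature for a linear combination:
  (δm_1)² = 484;  (δm_2)² = 2.25
δm = √(486) = 22.1 g
m = 257 g.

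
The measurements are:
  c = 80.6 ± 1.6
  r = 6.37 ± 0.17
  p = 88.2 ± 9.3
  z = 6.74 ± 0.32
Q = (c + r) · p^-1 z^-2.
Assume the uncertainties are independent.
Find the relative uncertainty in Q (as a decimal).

0.143

Let u = c + r = 87.0. δu = √(δc² + δr²) = √(2.56 + 0.0289) = 1.61, so δu/u = 0.0185.
Q is then a monomial in u, p, z:
δQ/Q = √((δu/u)² + (-1·δp/p)² + (-2·δz/z)²) = √(0.000342 + 0.0111 + 0.00902) = 0.143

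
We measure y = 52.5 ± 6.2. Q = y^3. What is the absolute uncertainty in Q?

51300

Q is a product of powers, so relative uncertainties combine in quadrature:
  (3·δy/y)² = (3×0.118)² = 0.126
δQ/Q = √(0.126) = 0.354
Q = 1.45e+05, so δQ = 0.354 × 1.45e+05 = 51300.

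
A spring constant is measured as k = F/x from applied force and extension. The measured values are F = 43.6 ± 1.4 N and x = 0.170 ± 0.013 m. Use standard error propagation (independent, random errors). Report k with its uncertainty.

256 ± 21.3 N/m

k is a product of powers, so relative uncertainties combine in quadrature:
  (1·δF/F)² = (1×0.0321)² = 0.00103;  (-1·δx/x)² = (-1×0.0765)² = 0.00585
δk/k = √(0.00688) = 0.0829
k = 256 N/m, so δk = 0.0829 × 256 = 21.3 N/m.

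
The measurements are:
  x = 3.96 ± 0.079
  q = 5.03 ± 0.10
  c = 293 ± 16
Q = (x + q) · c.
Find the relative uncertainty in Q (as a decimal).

0.0564

Let u = x + q = 8.99. δu = √(δx² + δq²) = √(0.00624 + 0.0100) = 0.127, so δu/u = 0.0142.
Q is then a monomial in u, c:
δQ/Q = √((δu/u)² + (1·δc/c)²) = √(0.000201 + 0.00298) = 0.0564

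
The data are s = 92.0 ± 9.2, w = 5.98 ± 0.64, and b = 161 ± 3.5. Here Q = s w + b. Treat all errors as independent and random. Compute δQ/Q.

Let p = s·w = 550. δp/p = √((1·δs/s)² + (1·δw/w)²) = √(0.0100 + 0.0115) = 0.146, so δp = 80.6.
Q = p + b: δQ = √(δp² + δb²) = √(6490 + 12.2) = 80.7
Q = 711, so δQ/Q = 80.7/711 = 0.113.

0.113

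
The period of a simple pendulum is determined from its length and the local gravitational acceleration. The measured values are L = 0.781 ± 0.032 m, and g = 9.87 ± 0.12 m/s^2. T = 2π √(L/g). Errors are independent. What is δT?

For a monomial T ∝ L^(1/2), g^(-1/2), fractional errors add in quadrature:
  (½·δL/L)² = (0.5×0.0410)² = 0.000420;  (−½·δg/g)² = (-0.5×0.0122)² = 3.7e-05
δT/T = √(0.000457) = 0.0214
T = 1.77 s, so δT = 0.0214 × 1.77 = 0.0378 s.

0.0378 s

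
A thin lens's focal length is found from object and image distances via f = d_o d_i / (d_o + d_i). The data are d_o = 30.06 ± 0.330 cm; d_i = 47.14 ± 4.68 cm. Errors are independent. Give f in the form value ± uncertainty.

18.36 ± 0.720 cm

∂f/∂d_o = (d_i/(d_o+d_i))² = 0.373;  ∂f/∂d_i = (d_o/(d_o+d_i))² = 0.152
δf = √((∂f/∂d_o · δd_o)² + (∂f/∂d_i · δd_i)²) = √(0.0151 + 0.503) = 0.720 cm
f = 18.36 cm.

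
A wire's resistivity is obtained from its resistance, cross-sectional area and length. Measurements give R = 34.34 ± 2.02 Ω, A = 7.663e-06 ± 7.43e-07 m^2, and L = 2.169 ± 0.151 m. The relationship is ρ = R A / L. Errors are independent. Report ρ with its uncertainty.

Relative error in a monomial: (δρ/ρ)² = Σ (nᵢ · δxᵢ/xᵢ)².
  (1·δR/R)² = (1×0.0588)² = 0.00346;  (1·δA/A)² = (1×0.0970)² = 0.00940;  (-1·δL/L)² = (-1×0.0696)² = 0.00485
δρ/ρ = √(0.0177) = 0.133
ρ = 0.0001213 Ω·m, so δρ = 0.133 × 0.0001213 = 1.61e-05 Ω·m.

(1.213 ± 0.161) × 10^-4 Ω·m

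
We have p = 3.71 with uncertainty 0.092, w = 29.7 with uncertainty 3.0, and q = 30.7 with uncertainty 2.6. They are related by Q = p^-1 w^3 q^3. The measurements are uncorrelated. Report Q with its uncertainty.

Since Q is a product/quotient, work with relative uncertainties:
  (-1·δp/p)² = (-1×0.0248)² = 0.000615;  (3·δw/w)² = (3×0.101)² = 0.0918;  (3·δq/q)² = (3×0.0847)² = 0.0646
δQ/Q = √(0.157) = 0.396
Q = 2.04e+08, so δQ = 0.396 × 2.04e+08 = 8.1e+07.

(2.04 ± 0.810) × 10^8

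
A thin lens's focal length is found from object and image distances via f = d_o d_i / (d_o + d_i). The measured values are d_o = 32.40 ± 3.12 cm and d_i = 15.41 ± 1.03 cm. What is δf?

0.573 cm

∂f/∂d_o = (d_i/(d_o+d_i))² = 0.104;  ∂f/∂d_i = (d_o/(d_o+d_i))² = 0.459
δf = √((∂f/∂d_o · δd_o)² + (∂f/∂d_i · δd_i)²) = √(0.105 + 0.224) = 0.573 cm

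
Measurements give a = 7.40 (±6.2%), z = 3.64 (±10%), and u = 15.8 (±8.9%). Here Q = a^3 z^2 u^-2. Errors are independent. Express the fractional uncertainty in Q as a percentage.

Each factor contributes (exponent × relative error)² to (δQ/Q)²:
  (3·δa/a)² = (3×0.0620)² = 0.0346;  (2·δz/z)² = (2×0.100)² = 0.0400;  (-2·δu/u)² = (-2×0.0890)² = 0.0317
δQ/Q = √(0.106) = 0.326

32.6%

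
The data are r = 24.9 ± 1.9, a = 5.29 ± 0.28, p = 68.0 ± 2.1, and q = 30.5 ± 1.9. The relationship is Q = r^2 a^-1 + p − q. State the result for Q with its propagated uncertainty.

155 ± 19.1

Let w = r^2·a^-1 = 117. δw/w = √((2·δr/r)² + (-1·δa/a)²) = √(0.0233 + 0.00280) = 0.162, so δw = 18.9.
Q = w + p − q: δQ = √(δw² + δp² + δq²) = √(358 + 4.41 + 3.61) = 19.1
Q = 155.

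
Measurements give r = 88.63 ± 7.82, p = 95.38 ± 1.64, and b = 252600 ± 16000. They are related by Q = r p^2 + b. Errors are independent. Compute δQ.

Let w = r·p^2 = 806300. δw/w = √((1·δr/r)² + (2·δp/p)²) = √(0.00778 + 0.00118) = 0.0947, so δw = 76400.
Q = w + b: δQ = √(δw² + δb²) = √(5.83e+09 + 2.56e+08) = 78000

78000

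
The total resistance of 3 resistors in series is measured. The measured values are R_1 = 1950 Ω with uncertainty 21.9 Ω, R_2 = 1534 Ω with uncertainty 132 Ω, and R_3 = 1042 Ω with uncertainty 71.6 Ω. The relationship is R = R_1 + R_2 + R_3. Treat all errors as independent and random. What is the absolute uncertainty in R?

Each term contributes (cᵢ δxᵢ)² to (δR)²:
  (δR_1)² = 480;  (δR_2)² = 17400;  (δR_3)² = 5130
δR = √(23000) = 152 Ω

152 Ω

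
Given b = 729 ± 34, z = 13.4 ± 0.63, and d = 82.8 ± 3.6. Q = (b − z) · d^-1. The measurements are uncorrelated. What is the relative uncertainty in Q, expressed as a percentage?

Let u = b − z = 716. δu = √(δb² + δz²) = √(1160 + 0.397) = 34.0, so δu/u = 0.0475.
Q is then a monomial in u, d:
δQ/Q = √((δu/u)² + (-1·δd/d)²) = √(0.00226 + 0.00189) = 0.0644

6.44%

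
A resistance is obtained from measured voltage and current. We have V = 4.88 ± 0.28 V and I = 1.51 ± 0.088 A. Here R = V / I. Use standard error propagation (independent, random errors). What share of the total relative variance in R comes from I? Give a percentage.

(δR/R)² = (1·δV/V)² + (-1·δI/I)²
  V term: (1×0.0574)² = 0.00329
  I term: (-1×0.0583)² = 0.00340
Total = 0.00669. Share from I = 0.00340/0.00669 = 0.508.

50.8%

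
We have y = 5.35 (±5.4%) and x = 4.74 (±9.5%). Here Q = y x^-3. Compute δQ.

Relative error in a monomial: (δQ/Q)² = Σ (nᵢ · δxᵢ/xᵢ)².
  (1·δy/y)² = (1×0.0540)² = 0.00292;  (-3·δx/x)² = (-3×0.0950)² = 0.0812
δQ/Q = √(0.0841) = 0.290
Q = 0.0502, so δQ = 0.290 × 0.0502 = 0.0146.

0.0146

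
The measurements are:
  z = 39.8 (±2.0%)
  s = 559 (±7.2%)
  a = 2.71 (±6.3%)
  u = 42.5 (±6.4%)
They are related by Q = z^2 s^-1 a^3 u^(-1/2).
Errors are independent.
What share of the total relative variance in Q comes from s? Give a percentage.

11.9%

(δQ/Q)² = (2·δz/z)² + (-1·δs/s)² + (3·δa/a)² + (−½·δu/u)²
  z term: (2×0.0200)² = 0.00160
  s term: (-1×0.0720)² = 0.00518
  a term: (3×0.0630)² = 0.0357
  u term: (-0.5×0.0640)² = 0.00102
Total = 0.0435. Share from s = 0.00518/0.0435 = 0.119.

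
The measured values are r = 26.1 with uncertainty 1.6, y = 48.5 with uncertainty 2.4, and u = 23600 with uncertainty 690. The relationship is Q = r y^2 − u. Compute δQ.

Let p = r·y^2 = 61400. δp/p = √((1·δr/r)² + (2·δy/y)²) = √(0.00376 + 0.00979) = 0.116, so δp = 7150.
Q = p − u: δQ = √(δp² + δu²) = √(5.11e+07 + 4.76e+05) = 7180

7180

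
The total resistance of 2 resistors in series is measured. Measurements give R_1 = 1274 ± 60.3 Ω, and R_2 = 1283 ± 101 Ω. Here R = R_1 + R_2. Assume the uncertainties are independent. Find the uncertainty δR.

118 Ω

Sums and differences: (δR)² = Σ (cᵢ δxᵢ)².
  (δR_1)² = 3640;  (δR_2)² = 10200
δR = √(13800) = 118 Ω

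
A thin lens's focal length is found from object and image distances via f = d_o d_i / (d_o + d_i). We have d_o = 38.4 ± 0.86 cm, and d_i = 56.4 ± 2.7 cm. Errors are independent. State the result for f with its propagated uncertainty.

22.8 ± 0.538 cm

∂f/∂d_o = (d_i/(d_o+d_i))² = 0.354;  ∂f/∂d_i = (d_o/(d_o+d_i))² = 0.164
δf = √((∂f/∂d_o · δd_o)² + (∂f/∂d_i · δd_i)²) = √(0.0927 + 0.196) = 0.538 cm
f = 22.8 cm.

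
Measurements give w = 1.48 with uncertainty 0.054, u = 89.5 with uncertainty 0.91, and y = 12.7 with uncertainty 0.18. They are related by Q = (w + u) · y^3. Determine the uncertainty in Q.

Let h = w + u = 91.0. δh = √(δw² + δu²) = √(0.00292 + 0.828) = 0.912, so δh/h = 0.0100.
Q is then a monomial in h, y:
δQ/Q = √((δh/h)² + (3·δy/y)²) = √(0.000100 + 0.00181) = 0.0437
Q = 1.86e+05, so δQ = 0.0437 × 1.86e+05 = 8140.

8140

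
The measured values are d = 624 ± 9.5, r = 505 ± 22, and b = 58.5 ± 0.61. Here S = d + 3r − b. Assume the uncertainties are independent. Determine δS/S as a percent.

For a sum/difference, combine absolute errors in quadrature:
  (δd)² = 90.2;  (3·δr)² = 4360;  (δb)² = 0.372
δS = √(4450) = 66.7
S = 2080, so δS/S = 66.7/2080 = 0.0321.

3.21%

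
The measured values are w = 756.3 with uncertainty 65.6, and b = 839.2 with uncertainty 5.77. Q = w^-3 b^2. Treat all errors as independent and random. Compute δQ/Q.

Products/powers → add relative errors in quadrature, weighted by exponent:
  (-3·δw/w)² = (-3×0.0867)² = 0.0677;  (2·δb/b)² = (2×0.00688)² = 0.000189
δQ/Q = √(0.0679) = 0.261

0.261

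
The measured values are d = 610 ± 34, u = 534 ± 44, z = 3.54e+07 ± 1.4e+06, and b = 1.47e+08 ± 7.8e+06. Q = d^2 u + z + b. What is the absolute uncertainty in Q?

2.87e+07

Let p = d^2·u = 1.99e+08. δp/p = √((2·δd/d)² + (1·δu/u)²) = √(0.0124 + 0.00679) = 0.139, so δp = 2.75e+07.
Q = p + z + b: δQ = √(δp² + δz² + δb²) = √(7.59e+14 + 1.96e+12 + 6.08e+13) = 2.87e+07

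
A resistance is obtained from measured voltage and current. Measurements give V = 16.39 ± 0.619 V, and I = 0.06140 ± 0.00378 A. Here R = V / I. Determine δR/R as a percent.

7.22%

Products/powers → add relative errors in quadrature, weighted by exponent:
  (1·δV/V)² = (1×0.0378)² = 0.00143;  (-1·δI/I)² = (-1×0.0616)² = 0.00379
δR/R = √(0.00522) = 0.0722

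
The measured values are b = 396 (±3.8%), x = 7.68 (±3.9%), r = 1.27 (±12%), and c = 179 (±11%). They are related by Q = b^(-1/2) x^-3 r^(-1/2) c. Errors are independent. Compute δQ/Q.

Q is a product of powers, so relative uncertainties combine in quadrature:
  (−½·δb/b)² = (-0.5×0.0380)² = 0.000361;  (-3·δx/x)² = (-3×0.0390)² = 0.0137;  (−½·δr/r)² = (-0.5×0.120)² = 0.00360;  (1·δc/c)² = (1×0.110)² = 0.0121
δQ/Q = √(0.0297) = 0.172

0.172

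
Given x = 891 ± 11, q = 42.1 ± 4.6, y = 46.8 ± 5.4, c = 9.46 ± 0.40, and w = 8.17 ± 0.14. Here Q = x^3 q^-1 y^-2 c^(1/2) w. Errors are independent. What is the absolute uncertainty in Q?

50000

For a monomial Q ∝ x^3, q^-1, y^-2, c^(1/2), w, fractional errors add in quadrature:
  (3·δx/x)² = (3×0.0123)² = 0.00137;  (-1·δq/q)² = (-1×0.109)² = 0.0119;  (-2·δy/y)² = (-2×0.115)² = 0.0533;  (½·δc/c)² = (0.5×0.0423)² = 0.000447;  (1·δw/w)² = (1×0.0171)² = 0.000294
δQ/Q = √(0.0673) = 0.259
Q = 1.93e+05, so δQ = 0.259 × 1.93e+05 = 50000.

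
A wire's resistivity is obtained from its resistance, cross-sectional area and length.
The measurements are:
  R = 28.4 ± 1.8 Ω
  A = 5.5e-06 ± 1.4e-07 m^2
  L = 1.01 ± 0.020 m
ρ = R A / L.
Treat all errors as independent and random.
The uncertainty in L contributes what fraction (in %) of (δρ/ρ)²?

(δρ/ρ)² = (1·δR/R)² + (1·δA/A)² + (-1·δL/L)²
  R term: (1×0.0634)² = 0.00402
  A term: (1×0.0255)² = 0.000648
  L term: (-1×0.0198)² = 0.000392
Total = 0.00506. Share from L = 0.000392/0.00506 = 0.0775.

7.75%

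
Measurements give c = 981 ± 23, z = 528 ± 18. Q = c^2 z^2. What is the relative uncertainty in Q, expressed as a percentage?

Each factor contributes (exponent × relative error)² to (δQ/Q)²:
  (2·δc/c)² = (2×0.0234)² = 0.00220;  (2·δz/z)² = (2×0.0341)² = 0.00465
δQ/Q = √(0.00685) = 0.0827

8.27%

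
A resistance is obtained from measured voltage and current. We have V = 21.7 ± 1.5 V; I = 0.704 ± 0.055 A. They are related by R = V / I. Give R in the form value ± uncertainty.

30.8 ± 3.22 Ω

For a monomial R ∝ V, I^-1, fractional errors add in quadrature:
  (1·δV/V)² = (1×0.0691)² = 0.00478;  (-1·δI/I)² = (-1×0.0781)² = 0.00610
δR/R = √(0.0109) = 0.104
R = 30.8 Ω, so δR = 0.104 × 30.8 = 3.22 Ω.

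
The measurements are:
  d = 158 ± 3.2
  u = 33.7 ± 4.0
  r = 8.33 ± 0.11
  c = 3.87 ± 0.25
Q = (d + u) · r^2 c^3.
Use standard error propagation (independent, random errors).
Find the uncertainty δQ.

1.52e+05

Let w = d + u = 192. δw = √(δd² + δu²) = √(10.2 + 16.0) = 5.12, so δw/w = 0.0267.
Q is then a monomial in w, r, c:
δQ/Q = √((δw/w)² + (2·δr/r)² + (3·δc/c)²) = √(0.000714 + 0.000698 + 0.0376) = 0.197
Q = 7.71e+05, so δQ = 0.197 × 7.71e+05 = 1.52e+05.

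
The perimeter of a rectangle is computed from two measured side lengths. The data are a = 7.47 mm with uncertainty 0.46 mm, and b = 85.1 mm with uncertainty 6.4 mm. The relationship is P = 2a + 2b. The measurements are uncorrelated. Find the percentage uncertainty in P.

6.93%

Sums and differences: (δP)² = Σ (cᵢ δxᵢ)².
  (2·δa)² = 0.846;  (2·δb)² = 164
δP = √(165) = 12.8 mm
P = 185 mm, so δP/P = 12.8/185 = 0.0693.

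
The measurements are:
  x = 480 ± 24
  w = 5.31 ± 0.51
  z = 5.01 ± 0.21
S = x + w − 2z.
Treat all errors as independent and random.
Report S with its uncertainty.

475 ± 24.0

S is a linear combination, so absolute uncertainties add in quadrature:
  (δx)² = 576;  (δw)² = 0.260;  (2·δz)² = 0.176
δS = √(576) = 24.0
S = 475.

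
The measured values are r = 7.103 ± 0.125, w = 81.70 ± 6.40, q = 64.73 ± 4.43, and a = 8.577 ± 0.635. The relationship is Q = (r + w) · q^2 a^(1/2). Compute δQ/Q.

Let u = r + w = 88.80. δu = √(δr² + δw²) = √(0.0156 + 41.0) = 6.40, so δu/u = 0.0721.
Q is then a monomial in u, q, a:
δQ/Q = √((δu/u)² + (2·δq/q)² + (½·δa/a)²) = √(0.00520 + 0.0187 + 0.00137) = 0.159

0.159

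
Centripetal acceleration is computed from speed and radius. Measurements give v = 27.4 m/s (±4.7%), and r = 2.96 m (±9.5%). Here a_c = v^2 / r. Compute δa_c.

Since a_c is a product/quotient, work with relative uncertainties:
  (2·δv/v)² = (2×0.0470)² = 0.00884;  (-1·δr/r)² = (-1×0.0950)² = 0.00903
δa_c/a_c = √(0.0179) = 0.134
a_c = 254 m/s^2, so δa_c = 0.134 × 254 = 33.9 m/s^2.

33.9 m/s^2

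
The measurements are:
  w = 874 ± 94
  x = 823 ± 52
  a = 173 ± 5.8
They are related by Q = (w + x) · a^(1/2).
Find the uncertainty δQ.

1460

Let u = w + x = 1700. δu = √(δw² + δx²) = √(8840 + 2700) = 107, so δu/u = 0.0633.
Q is then a monomial in u, a:
δQ/Q = √((δu/u)² + (½·δa/a)²) = √(0.00401 + 0.000281) = 0.0655
Q = 22300, so δQ = 0.0655 × 22300 = 1460.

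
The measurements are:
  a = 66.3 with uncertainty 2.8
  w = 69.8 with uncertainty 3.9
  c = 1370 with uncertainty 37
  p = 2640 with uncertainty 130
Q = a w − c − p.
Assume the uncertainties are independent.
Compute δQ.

351

Let h = a·w = 4630. δh/h = √((1·δa/a)² + (1·δw/w)²) = √(0.00178 + 0.00312) = 0.0700, so δh = 324.
Q = h − c − p: δQ = √(δh² + δc² + δp²) = √(1.05e+05 + 1370 + 16900) = 351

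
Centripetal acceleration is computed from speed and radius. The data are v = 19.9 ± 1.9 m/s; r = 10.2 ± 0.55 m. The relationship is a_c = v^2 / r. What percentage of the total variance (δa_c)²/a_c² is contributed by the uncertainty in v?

92.6%

(δa_c/a_c)² = (2·δv/v)² + (-1·δr/r)²
  v term: (2×0.0955)² = 0.0365
  r term: (-1×0.0539)² = 0.00291
Total = 0.0394. Share from v = 0.0365/0.0394 = 0.926.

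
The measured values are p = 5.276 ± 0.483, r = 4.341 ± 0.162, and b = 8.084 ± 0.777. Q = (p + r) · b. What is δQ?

Let u = p + r = 9.617. δu = √(δp² + δr²) = √(0.233 + 0.0262) = 0.509, so δu/u = 0.0530.
Q is then a monomial in u, b:
δQ/Q = √((δu/u)² + (1·δb/b)²) = √(0.00281 + 0.00924) = 0.110
Q = 77.74, so δQ = 0.110 × 77.74 = 8.53.

8.53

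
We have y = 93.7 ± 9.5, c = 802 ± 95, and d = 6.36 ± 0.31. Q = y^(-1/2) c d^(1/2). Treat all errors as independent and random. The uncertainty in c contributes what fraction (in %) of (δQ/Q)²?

81.6%

(δQ/Q)² = (−½·δy/y)² + (1·δc/c)² + (½·δd/d)²
  y term: (-0.5×0.101)² = 0.00257
  c term: (1×0.118)² = 0.0140
  d term: (0.5×0.0487)² = 0.000594
Total = 0.0172. Share from c = 0.0140/0.0172 = 0.816.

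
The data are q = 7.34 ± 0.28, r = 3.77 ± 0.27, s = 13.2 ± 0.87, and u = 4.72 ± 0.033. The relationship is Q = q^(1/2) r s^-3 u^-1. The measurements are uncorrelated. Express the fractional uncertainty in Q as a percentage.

21.1%

For a monomial Q ∝ q^(1/2), r, s^-3, u^-1, fractional errors add in quadrature:
  (½·δq/q)² = (0.5×0.0381)² = 0.000364;  (1·δr/r)² = (1×0.0716)² = 0.00513;  (-3·δs/s)² = (-3×0.0659)² = 0.0391;  (-1·δu/u)² = (-1×0.00699)² = 4.89e-05
δQ/Q = √(0.0446) = 0.211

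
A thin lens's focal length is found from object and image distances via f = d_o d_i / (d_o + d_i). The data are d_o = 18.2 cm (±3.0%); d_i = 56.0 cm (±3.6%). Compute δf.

∂f/∂d_o = (d_i/(d_o+d_i))² = 0.570;  ∂f/∂d_i = (d_o/(d_o+d_i))² = 0.0602
δf = √((∂f/∂d_o · δd_o)² + (∂f/∂d_i · δd_i)²) = √(0.0967 + 0.0147) = 0.334 cm

0.334 cm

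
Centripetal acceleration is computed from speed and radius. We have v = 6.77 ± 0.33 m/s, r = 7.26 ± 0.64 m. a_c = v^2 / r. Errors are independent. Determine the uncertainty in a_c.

Since a_c is a product/quotient, work with relative uncertainties:
  (2·δv/v)² = (2×0.0487)² = 0.00950;  (-1·δr/r)² = (-1×0.0882)² = 0.00777
δa_c/a_c = √(0.0173) = 0.131
a_c = 6.31 m/s^2, so δa_c = 0.131 × 6.31 = 0.830 m/s^2.

0.830 m/s^2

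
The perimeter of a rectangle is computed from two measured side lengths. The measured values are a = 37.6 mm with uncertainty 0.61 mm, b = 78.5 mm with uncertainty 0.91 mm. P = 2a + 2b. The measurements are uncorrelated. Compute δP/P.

0.00944

Absolute uncertainties add in quadrature for a linear combination:
  (2·δa)² = 1.49;  (2·δb)² = 3.31
δP = √(4.80) = 2.19 mm
P = 232 mm, so δP/P = 2.19/232 = 0.00944.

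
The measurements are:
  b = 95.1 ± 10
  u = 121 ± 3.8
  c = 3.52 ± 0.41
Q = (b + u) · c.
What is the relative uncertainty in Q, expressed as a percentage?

Let w = b + u = 216. δw = √(δb² + δu²) = √(100 + 14.4) = 10.7, so δw/w = 0.0495.
Q is then a monomial in w, c:
δQ/Q = √((δw/w)² + (1·δc/c)²) = √(0.00245 + 0.0136) = 0.127

12.7%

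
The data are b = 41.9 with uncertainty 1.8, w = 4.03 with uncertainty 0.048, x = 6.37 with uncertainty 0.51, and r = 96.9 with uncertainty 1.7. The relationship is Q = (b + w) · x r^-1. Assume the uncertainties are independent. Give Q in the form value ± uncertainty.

3.02 ± 0.274

Let u = b + w = 45.9. δu = √(δb² + δw²) = √(3.24 + 0.00230) = 1.80, so δu/u = 0.0392.
Q is then a monomial in u, x, r:
δQ/Q = √((δu/u)² + (1·δx/x)² + (-1·δr/r)²) = √(0.00154 + 0.00641 + 0.000308) = 0.0909
Q = 3.02, so δQ = 0.0909 × 3.02 = 0.274.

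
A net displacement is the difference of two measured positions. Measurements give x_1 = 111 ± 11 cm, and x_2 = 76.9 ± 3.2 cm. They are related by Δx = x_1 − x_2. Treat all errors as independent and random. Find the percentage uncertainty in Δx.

Δx is a linear combination, so absolute uncertainties add in quadrature:
  (δx_1)² = 121;  (δx_2)² = 10.2
δΔx = √(131) = 11.5 cm
Δx = 34.1 cm, so δΔx/Δx = 11.5/34.1 = 0.336.

33.6%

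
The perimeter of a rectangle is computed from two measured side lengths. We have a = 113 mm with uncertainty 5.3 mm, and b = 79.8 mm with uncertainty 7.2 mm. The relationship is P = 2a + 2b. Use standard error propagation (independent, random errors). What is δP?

P is a linear combination, so absolute uncertainties add in quadrature:
  (2·δa)² = 112;  (2·δb)² = 207
δP = √(320) = 17.9 mm

17.9 mm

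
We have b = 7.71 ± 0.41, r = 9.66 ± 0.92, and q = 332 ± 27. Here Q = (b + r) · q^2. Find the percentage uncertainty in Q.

Let u = b + r = 17.4. δu = √(δb² + δr²) = √(0.168 + 0.846) = 1.01, so δu/u = 0.0580.
Q is then a monomial in u, q:
δQ/Q = √((δu/u)² + (2·δq/q)²) = √(0.00336 + 0.0265) = 0.173

17.3%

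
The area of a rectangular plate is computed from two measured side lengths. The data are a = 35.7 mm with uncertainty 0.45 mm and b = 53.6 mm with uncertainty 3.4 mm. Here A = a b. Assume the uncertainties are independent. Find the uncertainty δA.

Each factor contributes (exponent × relative error)² to (δA/A)²:
  (1·δa/a)² = (1×0.0126)² = 0.000159;  (1·δb/b)² = (1×0.0634)² = 0.00402
δA/A = √(0.00418) = 0.0647
A = 1910 mm^2, so δA = 0.0647 × 1910 = 124 mm^2.

124 mm^2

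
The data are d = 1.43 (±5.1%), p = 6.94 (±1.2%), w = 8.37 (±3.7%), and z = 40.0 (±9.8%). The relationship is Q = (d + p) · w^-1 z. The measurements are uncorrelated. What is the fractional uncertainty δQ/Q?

Let u = d + p = 8.37. δu = √(δd² + δp²) = √(0.00532 + 0.00694) = 0.111, so δu/u = 0.0132.
Q is then a monomial in u, w, z:
δQ/Q = √((δu/u)² + (-1·δw/w)² + (1·δz/z)²) = √(0.000175 + 0.00137 + 0.00960) = 0.106

0.106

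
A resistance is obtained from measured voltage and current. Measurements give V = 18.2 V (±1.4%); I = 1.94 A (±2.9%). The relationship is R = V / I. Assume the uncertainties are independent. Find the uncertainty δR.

0.302 Ω

For a monomial R ∝ V, I^-1, fractional errors add in quadrature:
  (1·δV/V)² = (1×0.0140)² = 0.000196;  (-1·δI/I)² = (-1×0.0290)² = 0.000841
δR/R = √(0.00104) = 0.0322
R = 9.38 Ω, so δR = 0.0322 × 9.38 = 0.302 Ω.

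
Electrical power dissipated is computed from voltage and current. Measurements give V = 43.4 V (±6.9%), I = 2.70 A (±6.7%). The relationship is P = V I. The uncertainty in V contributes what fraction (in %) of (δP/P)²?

51.5%

(δP/P)² = (1·δV/V)² + (1·δI/I)²
  V term: (1×0.0690)² = 0.00476
  I term: (1×0.0670)² = 0.00449
Total = 0.00925. Share from V = 0.00476/0.00925 = 0.515.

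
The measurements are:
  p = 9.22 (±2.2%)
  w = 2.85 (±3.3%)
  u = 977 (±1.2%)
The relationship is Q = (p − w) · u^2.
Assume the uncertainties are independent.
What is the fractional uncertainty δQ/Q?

Let h = p − w = 6.37. δh = √(δp² + δw²) = √(0.0411 + 0.00885) = 0.224, so δh/h = 0.0351.
Q is then a monomial in h, u:
δQ/Q = √((δh/h)² + (2·δu/u)²) = √(0.00123 + 0.000576) = 0.0425

0.0425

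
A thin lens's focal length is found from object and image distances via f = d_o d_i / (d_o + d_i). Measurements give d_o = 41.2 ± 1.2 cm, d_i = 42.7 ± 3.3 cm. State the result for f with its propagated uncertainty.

21.0 ± 0.854 cm

∂f/∂d_o = (d_i/(d_o+d_i))² = 0.259;  ∂f/∂d_i = (d_o/(d_o+d_i))² = 0.241
δf = √((∂f/∂d_o · δd_o)² + (∂f/∂d_i · δd_i)²) = √(0.0966 + 0.633) = 0.854 cm
f = 21.0 cm.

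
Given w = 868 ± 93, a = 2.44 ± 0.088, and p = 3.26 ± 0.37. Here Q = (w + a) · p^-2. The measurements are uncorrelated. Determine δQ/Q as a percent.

Let u = w + a = 870. δu = √(δw² + δa²) = √(8650 + 0.00774) = 93.0, so δu/u = 0.107.
Q is then a monomial in u, p:
δQ/Q = √((δu/u)² + (-2·δp/p)²) = √(0.0114 + 0.0515) = 0.251

25.1%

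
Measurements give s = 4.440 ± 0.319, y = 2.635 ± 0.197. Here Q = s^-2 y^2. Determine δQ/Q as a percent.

Since Q is a product/quotient, work with relative uncertainties:
  (-2·δs/s)² = (-2×0.0718)² = 0.0206;  (2·δy/y)² = (2×0.0748)² = 0.0224
δQ/Q = √(0.0430) = 0.207

20.7%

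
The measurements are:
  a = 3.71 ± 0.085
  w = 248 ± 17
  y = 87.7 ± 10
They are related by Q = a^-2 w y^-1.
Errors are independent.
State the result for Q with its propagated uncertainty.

Q is a product of powers, so relative uncertainties combine in quadrature:
  (-2·δa/a)² = (-2×0.0229)² = 0.00210;  (1·δw/w)² = (1×0.0685)² = 0.00470;  (-1·δy/y)² = (-1×0.114)² = 0.0130
δQ/Q = √(0.0198) = 0.141
Q = 0.205, so δQ = 0.141 × 0.205 = 0.0289.

0.205 ± 0.0289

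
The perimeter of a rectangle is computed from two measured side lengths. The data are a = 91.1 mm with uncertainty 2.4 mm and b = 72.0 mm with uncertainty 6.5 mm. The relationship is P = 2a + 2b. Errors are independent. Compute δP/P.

0.0425

Each term contributes (cᵢ δxᵢ)² to (δP)²:
  (2·δa)² = 23.0;  (2·δb)² = 169
δP = √(192) = 13.9 mm
P = 326 mm, so δP/P = 13.9/326 = 0.0425.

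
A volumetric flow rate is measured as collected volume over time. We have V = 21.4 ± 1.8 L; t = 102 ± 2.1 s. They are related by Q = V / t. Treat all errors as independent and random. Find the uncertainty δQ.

0.0182 L/s

Relative error in a monomial: (δQ/Q)² = Σ (nᵢ · δxᵢ/xᵢ)².
  (1·δV/V)² = (1×0.0841)² = 0.00707;  (-1·δt/t)² = (-1×0.0206)² = 0.000424
δQ/Q = √(0.00750) = 0.0866
Q = 0.210 L/s, so δQ = 0.0866 × 0.210 = 0.0182 L/s.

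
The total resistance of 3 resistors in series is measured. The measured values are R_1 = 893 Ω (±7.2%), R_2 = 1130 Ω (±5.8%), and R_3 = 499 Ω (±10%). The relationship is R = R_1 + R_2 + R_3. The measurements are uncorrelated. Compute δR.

R is a linear combination, so absolute uncertainties add in quadrature:
  (δR_1)² = 4130;  (δR_2)² = 4300;  (δR_3)² = 2490
δR = √(10900) = 104 Ω

104 Ω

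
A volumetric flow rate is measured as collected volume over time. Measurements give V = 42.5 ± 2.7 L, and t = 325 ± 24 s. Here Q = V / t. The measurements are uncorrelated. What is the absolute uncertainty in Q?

0.0127 L/s

Products/powers → add relative errors in quadrature, weighted by exponent:
  (1·δV/V)² = (1×0.0635)² = 0.00404;  (-1·δt/t)² = (-1×0.0738)² = 0.00545
δQ/Q = √(0.00949) = 0.0974
Q = 0.131 L/s, so δQ = 0.0974 × 0.131 = 0.0127 L/s.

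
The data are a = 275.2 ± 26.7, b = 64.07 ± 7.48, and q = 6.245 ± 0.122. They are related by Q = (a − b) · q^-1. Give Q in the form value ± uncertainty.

Let u = a − b = 211.1. δu = √(δa² + δb²) = √(713 + 56.0) = 27.7, so δu/u = 0.131.
Q is then a monomial in u, q:
δQ/Q = √((δu/u)² + (-1·δq/q)²) = √(0.0172 + 0.000382) = 0.133
Q = 33.81, so δQ = 0.133 × 33.81 = 4.49.

33.81 ± 4.49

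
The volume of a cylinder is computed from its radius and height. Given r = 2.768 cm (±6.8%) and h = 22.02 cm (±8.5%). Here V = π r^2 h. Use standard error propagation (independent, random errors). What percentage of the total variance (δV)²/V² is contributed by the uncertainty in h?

(δV/V)² = (2·δr/r)² + (1·δh/h)²
  r term: (2×0.0680)² = 0.0185
  h term: (1×0.0850)² = 0.00723
Total = 0.0257. Share from h = 0.00723/0.0257 = 0.281.

28.1%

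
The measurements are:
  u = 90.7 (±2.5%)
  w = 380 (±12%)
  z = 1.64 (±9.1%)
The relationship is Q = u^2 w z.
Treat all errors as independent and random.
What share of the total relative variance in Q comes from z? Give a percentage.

32.9%

(δQ/Q)² = (2·δu/u)² + (1·δw/w)² + (1·δz/z)²
  u term: (2×0.0250)² = 0.00250
  w term: (1×0.120)² = 0.0144
  z term: (1×0.0910)² = 0.00828
Total = 0.0252. Share from z = 0.00828/0.0252 = 0.329.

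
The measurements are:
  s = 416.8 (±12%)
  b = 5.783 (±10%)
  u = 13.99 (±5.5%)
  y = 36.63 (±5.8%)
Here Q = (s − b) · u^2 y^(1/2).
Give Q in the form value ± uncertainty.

486900 ± 81100

Let w = s − b = 411.0. δw = √(δs² + δb²) = √(2500 + 0.334) = 50.0, so δw/w = 0.122.
Q is then a monomial in w, u, y:
δQ/Q = √((δw/w)² + (2·δu/u)² + (½·δy/y)²) = √(0.0148 + 0.0121 + 0.000841) = 0.167
Q = 486900, so δQ = 0.167 × 486900 = 81100.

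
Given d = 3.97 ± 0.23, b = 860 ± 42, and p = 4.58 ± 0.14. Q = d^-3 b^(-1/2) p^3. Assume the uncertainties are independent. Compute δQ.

Products/powers → add relative errors in quadrature, weighted by exponent:
  (-3·δd/d)² = (-3×0.0579)² = 0.0302;  (−½·δb/b)² = (-0.5×0.0488)² = 0.000596;  (3·δp/p)² = (3×0.0306)² = 0.00841
δQ/Q = √(0.0392) = 0.198
Q = 0.0524, so δQ = 0.198 × 0.0524 = 0.0104.

0.0104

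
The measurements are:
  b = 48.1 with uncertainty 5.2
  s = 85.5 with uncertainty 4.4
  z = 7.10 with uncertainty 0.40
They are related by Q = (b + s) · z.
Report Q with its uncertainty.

Let u = b + s = 134. δu = √(δb² + δs²) = √(27.0 + 19.4) = 6.81, so δu/u = 0.0510.
Q is then a monomial in u, z:
δQ/Q = √((δu/u)² + (1·δz/z)²) = √(0.00260 + 0.00317) = 0.0760
Q = 949, so δQ = 0.0760 × 949 = 72.1.

949 ± 72.1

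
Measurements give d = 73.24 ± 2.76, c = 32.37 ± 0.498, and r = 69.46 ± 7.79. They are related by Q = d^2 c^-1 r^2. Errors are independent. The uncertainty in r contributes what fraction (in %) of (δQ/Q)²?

89.5%

(δQ/Q)² = (2·δd/d)² + (-1·δc/c)² + (2·δr/r)²
  d term: (2×0.0377)² = 0.00568
  c term: (-1×0.0154)² = 0.000237
  r term: (2×0.112)² = 0.0503
Total = 0.0562. Share from r = 0.0503/0.0562 = 0.895.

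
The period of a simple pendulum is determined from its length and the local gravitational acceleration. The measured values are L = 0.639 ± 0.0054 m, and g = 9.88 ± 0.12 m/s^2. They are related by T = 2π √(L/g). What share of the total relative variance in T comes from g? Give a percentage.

(δT/T)² = (½·δL/L)² + (−½·δg/g)²
  L term: (0.5×0.00845)² = 1.79e-05
  g term: (-0.5×0.0121)² = 3.69e-05
Total = 5.47e-05. Share from g = 3.69e-05/5.47e-05 = 0.674.

67.4%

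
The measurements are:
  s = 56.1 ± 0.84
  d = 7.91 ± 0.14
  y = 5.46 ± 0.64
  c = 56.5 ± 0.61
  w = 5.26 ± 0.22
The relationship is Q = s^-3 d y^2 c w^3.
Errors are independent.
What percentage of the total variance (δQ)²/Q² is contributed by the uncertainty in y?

(δQ/Q)² = (-3·δs/s)² + (1·δd/d)² + (2·δy/y)² + (1·δc/c)² + (3·δw/w)²
  s term: (-3×0.0150)² = 0.00202
  d term: (1×0.0177)² = 0.000313
  y term: (2×0.117)² = 0.0550
  c term: (1×0.0108)² = 0.000117
  w term: (3×0.0418)² = 0.0157
Total = 0.0732. Share from y = 0.0550/0.0732 = 0.751.

75.1%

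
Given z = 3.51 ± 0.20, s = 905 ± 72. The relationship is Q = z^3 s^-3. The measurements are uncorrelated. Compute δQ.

Q is a product of powers, so relative uncertainties combine in quadrature:
  (3·δz/z)² = (3×0.0570)² = 0.0292;  (-3·δs/s)² = (-3×0.0796)² = 0.0570
δQ/Q = √(0.0862) = 0.294
Q = 5.83e-08, so δQ = 0.294 × 5.83e-08 = 1.71e-08.

1.71e-08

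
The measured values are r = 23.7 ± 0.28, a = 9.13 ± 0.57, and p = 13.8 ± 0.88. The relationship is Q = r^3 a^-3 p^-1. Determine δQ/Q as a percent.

Each factor contributes (exponent × relative error)² to (δQ/Q)²:
  (3·δr/r)² = (3×0.0118)² = 0.00126;  (-3·δa/a)² = (-3×0.0624)² = 0.0351;  (-1·δp/p)² = (-1×0.0638)² = 0.00407
δQ/Q = √(0.0404) = 0.201

20.1%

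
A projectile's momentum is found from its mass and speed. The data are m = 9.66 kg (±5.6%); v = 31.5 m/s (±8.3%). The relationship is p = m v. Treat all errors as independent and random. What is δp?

30.5 kg·m/s

p is a product of powers, so relative uncertainties combine in quadrature:
  (1·δm/m)² = (1×0.0560)² = 0.00314;  (1·δv/v)² = (1×0.0830)² = 0.00689
δp/p = √(0.0100) = 0.100
p = 304 kg·m/s, so δp = 0.100 × 304 = 30.5 kg·m/s.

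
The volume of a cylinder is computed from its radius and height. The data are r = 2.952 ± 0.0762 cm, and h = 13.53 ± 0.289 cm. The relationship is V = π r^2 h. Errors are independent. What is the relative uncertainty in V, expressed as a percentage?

Products/powers → add relative errors in quadrature, weighted by exponent:
  (2·δr/r)² = (2×0.0258)² = 0.00267;  (1·δh/h)² = (1×0.0214)² = 0.000456
δV/V = √(0.00312) = 0.0559

5.59%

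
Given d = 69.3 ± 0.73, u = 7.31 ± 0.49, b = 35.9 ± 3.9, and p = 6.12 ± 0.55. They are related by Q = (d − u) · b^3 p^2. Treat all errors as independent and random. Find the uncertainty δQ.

4e+07

Let w = d − u = 62.0. δw = √(δd² + δu²) = √(0.533 + 0.240) = 0.879, so δw/w = 0.0142.
Q is then a monomial in w, b, p:
δQ/Q = √((δw/w)² + (3·δb/b)² + (2·δp/p)²) = √(0.000201 + 0.106 + 0.0323) = 0.372
Q = 1.07e+08, so δQ = 0.372 × 1.07e+08 = 4e+07.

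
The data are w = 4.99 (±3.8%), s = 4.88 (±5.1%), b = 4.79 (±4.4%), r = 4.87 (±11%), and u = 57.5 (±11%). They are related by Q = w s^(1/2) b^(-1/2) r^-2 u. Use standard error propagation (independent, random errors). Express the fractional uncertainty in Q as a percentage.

Each factor contributes (exponent × relative error)² to (δQ/Q)²:
  (1·δw/w)² = (1×0.0380)² = 0.00144;  (½·δs/s)² = (0.5×0.0510)² = 0.000650;  (−½·δb/b)² = (-0.5×0.0440)² = 0.000484;  (-2·δr/r)² = (-2×0.110)² = 0.0484;  (1·δu/u)² = (1×0.110)² = 0.0121
δQ/Q = √(0.0631) = 0.251

25.1%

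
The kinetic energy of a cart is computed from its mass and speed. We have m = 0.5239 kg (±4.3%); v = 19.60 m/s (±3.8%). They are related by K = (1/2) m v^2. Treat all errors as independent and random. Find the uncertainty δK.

8.79 J

Products/powers → add relative errors in quadrature, weighted by exponent:
  (1·δm/m)² = (1×0.0430)² = 0.00185;  (2·δv/v)² = (2×0.0380)² = 0.00578
δK/K = √(0.00762) = 0.0873
K = 100.6 J, so δK = 0.0873 × 100.6 = 8.79 J.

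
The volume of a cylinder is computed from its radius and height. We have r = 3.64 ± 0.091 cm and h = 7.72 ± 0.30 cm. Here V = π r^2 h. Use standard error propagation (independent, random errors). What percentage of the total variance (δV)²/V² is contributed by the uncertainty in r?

(δV/V)² = (2·δr/r)² + (1·δh/h)²
  r term: (2×0.0250)² = 0.00250
  h term: (1×0.0389)² = 0.00151
Total = 0.00401. Share from r = 0.00250/0.00401 = 0.623.

62.3%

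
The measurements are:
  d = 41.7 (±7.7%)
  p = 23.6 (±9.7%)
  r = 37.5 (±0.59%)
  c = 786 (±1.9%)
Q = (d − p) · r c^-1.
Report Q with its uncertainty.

0.864 ± 0.189

Let u = d − p = 18.1. δu = √(δd² + δp²) = √(10.3 + 5.24) = 3.94, so δu/u = 0.218.
Q is then a monomial in u, r, c:
δQ/Q = √((δu/u)² + (1·δr/r)² + (-1·δc/c)²) = √(0.0475 + 3.48e-05 + 0.000361) = 0.219
Q = 0.864, so δQ = 0.219 × 0.864 = 0.189.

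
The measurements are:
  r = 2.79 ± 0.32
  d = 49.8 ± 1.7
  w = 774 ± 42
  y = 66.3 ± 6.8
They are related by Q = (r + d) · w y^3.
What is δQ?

3.73e+09

Let u = r + d = 52.6. δu = √(δr² + δd²) = √(0.102 + 2.89) = 1.73, so δu/u = 0.0329.
Q is then a monomial in u, w, y:
δQ/Q = √((δu/u)² + (1·δw/w)² + (3·δy/y)²) = √(0.00108 + 0.00294 + 0.0947) = 0.314
Q = 1.19e+10, so δQ = 0.314 × 1.19e+10 = 3.73e+09.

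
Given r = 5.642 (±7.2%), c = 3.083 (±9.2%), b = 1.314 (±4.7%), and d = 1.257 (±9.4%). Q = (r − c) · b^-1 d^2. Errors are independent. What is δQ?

0.843

Let u = r − c = 2.559. δu = √(δr² + δc²) = √(0.165 + 0.0804) = 0.495, so δu/u = 0.194.
Q is then a monomial in u, b, d:
δQ/Q = √((δu/u)² + (-1·δb/b)² + (2·δd/d)²) = √(0.0375 + 0.00221 + 0.0353) = 0.274
Q = 3.077, so δQ = 0.274 × 3.077 = 0.843.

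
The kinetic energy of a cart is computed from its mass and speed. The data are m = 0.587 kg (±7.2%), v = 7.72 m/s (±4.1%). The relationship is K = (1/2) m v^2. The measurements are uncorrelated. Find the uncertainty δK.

1.91 J

Relative error in a monomial: (δK/K)² = Σ (nᵢ · δxᵢ/xᵢ)².
  (1·δm/m)² = (1×0.0720)² = 0.00518;  (2·δv/v)² = (2×0.0410)² = 0.00672
δK/K = √(0.0119) = 0.109
K = 17.5 J, so δK = 0.109 × 17.5 = 1.91 J.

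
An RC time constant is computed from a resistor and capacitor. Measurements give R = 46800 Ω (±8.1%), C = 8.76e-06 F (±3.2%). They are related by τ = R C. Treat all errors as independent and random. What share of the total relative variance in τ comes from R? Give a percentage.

(δτ/τ)² = (1·δR/R)² + (1·δC/C)²
  R term: (1×0.0810)² = 0.00656
  C term: (1×0.0320)² = 0.00102
Total = 0.00758. Share from R = 0.00656/0.00758 = 0.865.

86.5%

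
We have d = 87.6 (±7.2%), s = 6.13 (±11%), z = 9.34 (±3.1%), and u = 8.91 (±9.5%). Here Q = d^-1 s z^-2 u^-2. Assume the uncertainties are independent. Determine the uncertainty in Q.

Q is a product of powers, so relative uncertainties combine in quadrature:
  (-1·δd/d)² = (-1×0.0720)² = 0.00518;  (1·δs/s)² = (1×0.110)² = 0.0121;  (-2·δz/z)² = (-2×0.0310)² = 0.00384;  (-2·δu/u)² = (-2×0.0950)² = 0.0361
δQ/Q = √(0.0572) = 0.239
Q = 1.01e-05, so δQ = 0.239 × 1.01e-05 = 2.42e-06.

2.42e-06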